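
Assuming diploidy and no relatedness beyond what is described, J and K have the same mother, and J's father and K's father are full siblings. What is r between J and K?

0.375

With two independent routes of shared ancestry, r is the sum of the two contributions.
J and K are related in two ways: half-sibs through their shared mother (r = 1/4) and first cousins through their fathers (r = 1/8).
r = 1/4 + 1/8 = 0.375.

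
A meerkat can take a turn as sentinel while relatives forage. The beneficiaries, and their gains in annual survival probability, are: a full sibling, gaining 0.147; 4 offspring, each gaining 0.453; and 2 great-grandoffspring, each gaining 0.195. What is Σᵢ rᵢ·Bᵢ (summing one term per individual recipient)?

r to a full sibling = 0.5 (full sibs share both parents — two paths of length 2: r = 2·(1/2)^2 = 1/2).
r to an offspring = 0.5 (one parent–offspring link: r = (1/2)^1 = 1/2).
r to a great-grandoffspring = 0.125 (three parent–offspring links: r = (1/2)^3 = 1/8).
Summing one r·B term per recipient: 1·0.5·0.147 + 4·0.5·0.453 + 2·0.125·0.195 = 1.02825.

1.02825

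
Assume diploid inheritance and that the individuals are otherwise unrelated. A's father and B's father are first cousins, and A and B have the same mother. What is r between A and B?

0.28125

With two independent routes of shared ancestry, r is the sum of the two contributions.
A and B are related in two ways: second cousins through their fathers (r = 1/32) and half-sibs through their shared mother (r = 1/4).
r = 1/32 + 1/4 = 9/32 = 0.28125.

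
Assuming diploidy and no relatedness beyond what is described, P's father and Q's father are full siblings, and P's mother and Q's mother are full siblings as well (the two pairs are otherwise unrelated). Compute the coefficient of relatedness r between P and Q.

0.25

Wright's path rule: contributions from independent ancestry routes add.
P and Q are related in two ways: first cousins through their fathers (r = 1/8) and first cousins through their mothers (r = 1/8) — i.e. double first cousins.
r = 1/8 + 1/8 = 1/4 = 0.25.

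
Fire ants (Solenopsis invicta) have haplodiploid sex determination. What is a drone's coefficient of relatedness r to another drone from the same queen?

Haploid brothers each carry a random half of the queen's diploid genome, so on average they share half: r = 1/2.

0.5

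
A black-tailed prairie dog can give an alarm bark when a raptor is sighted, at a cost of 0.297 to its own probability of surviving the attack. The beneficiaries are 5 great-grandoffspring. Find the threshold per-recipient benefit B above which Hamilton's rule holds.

r to a great-grandoffspring = 1/8 (three parent–offspring links: r = (1/2)^3 = 1/8).
Hamilton's rule with n recipients of equal r: n·r·B > C, so B > C/(n·r) = 0.297/(5·0.125) = 0.4752.

0.4752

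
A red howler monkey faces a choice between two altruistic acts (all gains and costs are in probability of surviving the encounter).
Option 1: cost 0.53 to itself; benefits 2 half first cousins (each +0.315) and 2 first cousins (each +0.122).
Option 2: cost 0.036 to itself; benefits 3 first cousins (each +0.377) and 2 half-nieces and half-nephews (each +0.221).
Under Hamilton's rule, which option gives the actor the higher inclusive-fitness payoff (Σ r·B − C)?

Option 2

Option 1: r to a half first cousin = 0.0625.
Option 1: r to a first cousin = 0.125.
Option 1: Σ r·B − C = (2·0.0625·0.315 + 2·0.125·0.122) − 0.53 = -0.460125.
Option 2: r to a first cousin = 0.125.
Option 2: r to a half-niece or half-nephew = 0.125.
Option 2: Σ r·B − C = (3·0.125·0.377 + 2·0.125·0.221) − 0.036 = 0.160625.
Option 2 has the higher net inclusive-fitness payoff.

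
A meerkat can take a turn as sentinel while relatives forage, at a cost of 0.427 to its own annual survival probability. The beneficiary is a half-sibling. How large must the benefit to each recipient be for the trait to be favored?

r to a half-sibling = 1/4 (half-sibs share one parent — one path of length 2: r = (1/2)^2 = 1/4).
Hamilton's rule with n recipients of equal r: n·r·B > C, so B > C/(n·r) = 0.427/(1·0.25) = 1.708.

1.708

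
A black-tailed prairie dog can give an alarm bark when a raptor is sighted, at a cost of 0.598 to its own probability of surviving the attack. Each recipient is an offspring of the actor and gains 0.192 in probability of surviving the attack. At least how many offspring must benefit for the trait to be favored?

r to an offspring = 1/2 (one parent–offspring link: r = (1/2)^1 = 1/2).
Hamilton's rule: n·r·B > C  ⇒  n > C/(r·B) = 0.598/(0.5·0.192) = 6.229.
The smallest integer exceeding 6.229 is 7.

7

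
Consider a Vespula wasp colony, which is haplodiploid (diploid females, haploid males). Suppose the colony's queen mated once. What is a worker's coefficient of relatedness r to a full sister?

0.75

Haplodiploid full sisters inherit their father's entire haploid genome identically (contributing 1/2) and on average half of their mother's contribution (1/2 · 1/2 = 1/4); r = 1/2 + 1/4 = 3/4.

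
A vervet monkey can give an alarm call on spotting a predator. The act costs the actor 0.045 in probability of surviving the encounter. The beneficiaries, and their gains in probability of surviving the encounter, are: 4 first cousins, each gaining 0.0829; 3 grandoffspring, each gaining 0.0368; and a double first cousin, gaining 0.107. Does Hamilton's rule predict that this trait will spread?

Yes

Hamilton's rule: the trait is favored when the sum of r·B over every recipient exceeds the actor's cost C.
r to a first cousin = 1/8 (first cousins share one grandparent pair — two paths of length 4: r = 2·(1/2)^4 = 1/8).
r to a grandoffspring = 1/4 (two parent–offspring links: r = (1/2)^2 = 1/4).
r to a double first cousin = 1/4 (double first cousins share both grandparent pairs — four paths of length 4: r = 4·(1/2)^4 = 1/4).
Summing one r·B term per recipient: 4·0.125·0.0829 + 3·0.25·0.0368 + 1·0.25·0.107 = 0.0958.
0.0958 > 0.045: the indirect benefit exceeds the cost.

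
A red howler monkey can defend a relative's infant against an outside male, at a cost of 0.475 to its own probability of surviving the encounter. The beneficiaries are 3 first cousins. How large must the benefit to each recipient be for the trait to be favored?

r to a first cousin = 0.125 (first cousins share one grandparent pair — two paths of length 4: r = 2·(1/2)^4 = 1/8).
Hamilton's rule with n recipients of equal r: n·r·B > C, so B > C/(n·r) = 0.475/(3·0.125) = 1.2667.

1.2667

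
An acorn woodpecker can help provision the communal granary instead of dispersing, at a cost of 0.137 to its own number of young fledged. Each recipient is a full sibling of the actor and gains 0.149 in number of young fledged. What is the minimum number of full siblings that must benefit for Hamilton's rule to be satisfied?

r to a full sibling = 0.5 (full sibs share both parents — two paths of length 2: r = 2·(1/2)^2 = 1/2).
Hamilton's rule: n·r·B > C  ⇒  n > C/(r·B) = 0.137/(0.5·0.149) = 1.839.
The smallest integer exceeding 1.839 is 2.

2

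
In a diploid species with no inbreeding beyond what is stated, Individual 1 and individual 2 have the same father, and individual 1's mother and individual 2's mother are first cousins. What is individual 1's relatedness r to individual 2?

Relatedness sums over independent paths through distinct common ancestors.
Individual 1 and individual 2 are related in two ways: half-sibs through their shared father (r = 1/4) and second cousins through their mothers (r = 1/32).
r = 1/4 + 1/32 = 9/32 = 0.28125.

0.28125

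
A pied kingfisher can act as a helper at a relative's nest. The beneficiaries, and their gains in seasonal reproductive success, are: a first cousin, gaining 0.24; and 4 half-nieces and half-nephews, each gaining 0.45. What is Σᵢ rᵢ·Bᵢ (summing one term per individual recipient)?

0.255

r to a first cousin = 0.125 (first cousins share one grandparent pair — two paths of length 4: r = 2·(1/2)^4 = 1/8).
r to a half-niece or half-nephew = 1/8 (half-aunt/uncle↔niece/nephew: one path of length 3: r = (1/2)^3 = 1/8).
Summing one r·B term per recipient: 1·0.125·0.24 + 4·0.125·0.45 = 0.255.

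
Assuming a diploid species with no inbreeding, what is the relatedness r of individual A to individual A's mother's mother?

0.25

Each parent–offspring link contributes a factor of 1/2, and independent paths through distinct common ancestors add.
Two parent–offspring links: r = (1/2)^2 = 1/4.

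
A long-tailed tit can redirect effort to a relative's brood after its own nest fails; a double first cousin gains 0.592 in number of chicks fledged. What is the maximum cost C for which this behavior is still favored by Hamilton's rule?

r to a double first cousin = 0.25 (double first cousins share both grandparent pairs — four paths of length 4: r = 4·(1/2)^4 = 1/4).
Hamilton's rule: n·r·B > C, so the trait is favored while C < n·r·B = 1·0.25·0.592 = 0.148.

0.148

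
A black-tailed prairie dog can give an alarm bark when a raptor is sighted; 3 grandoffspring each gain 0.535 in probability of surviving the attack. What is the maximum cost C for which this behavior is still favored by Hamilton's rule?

r to a grandoffspring = 0.25 (two parent–offspring links: r = (1/2)^2 = 1/4).
Hamilton's rule: n·r·B > C, so the trait is favored while C < n·r·B = 3·0.25·0.535 = 0.40125.

0.40125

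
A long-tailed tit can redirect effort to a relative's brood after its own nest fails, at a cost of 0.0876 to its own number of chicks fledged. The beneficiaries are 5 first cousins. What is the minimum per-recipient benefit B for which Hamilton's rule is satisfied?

r to a first cousin = 1/8 (first cousins share one grandparent pair — two paths of length 4: r = 2·(1/2)^4 = 1/8).
Hamilton's rule with n recipients of equal r: n·r·B > C, so B > C/(n·r) = 0.0876/(5·0.125) = 0.1402.

0.1402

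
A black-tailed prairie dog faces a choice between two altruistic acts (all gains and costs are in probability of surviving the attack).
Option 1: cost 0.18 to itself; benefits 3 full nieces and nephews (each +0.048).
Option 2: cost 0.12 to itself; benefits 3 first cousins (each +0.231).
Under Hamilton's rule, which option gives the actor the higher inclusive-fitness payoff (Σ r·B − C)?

Option 1: r to a full niece or nephew = 0.25.
Option 1: Σ r·B − C = (3·0.25·0.048) − 0.18 = -0.144.
Option 2: r to a first cousin = 0.125.
Option 2: Σ r·B − C = (3·0.125·0.231) − 0.12 = -0.033375.
Option 2 has the higher net inclusive-fitness payoff.

Option 2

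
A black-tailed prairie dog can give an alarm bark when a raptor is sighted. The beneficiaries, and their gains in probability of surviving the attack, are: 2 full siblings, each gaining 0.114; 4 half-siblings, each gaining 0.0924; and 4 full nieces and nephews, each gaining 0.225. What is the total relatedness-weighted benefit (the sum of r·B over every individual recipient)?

r to a full sibling = 1/2 (full sibs share both parents — two paths of length 2: r = 2·(1/2)^2 = 1/2).
r to a half-sibling = 0.25 (half-sibs share one parent — one path of length 2: r = (1/2)^2 = 1/4).
r to a full niece or nephew = 0.25 (full aunt/uncle↔niece/nephew: two paths of length 3 through the shared grandparent pair: r = 2·(1/2)^3 = 1/4).
Summing one r·B term per recipient: 2·0.5·0.114 + 4·0.25·0.0924 + 4·0.25·0.225 = 0.4314.

0.4314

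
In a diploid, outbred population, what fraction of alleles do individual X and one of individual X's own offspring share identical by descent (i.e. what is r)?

Each parent–offspring link contributes a factor of 1/2, and independent paths through distinct common ancestors add.
One parent–offspring link: r = (1/2)^1 = 1/2.

0.5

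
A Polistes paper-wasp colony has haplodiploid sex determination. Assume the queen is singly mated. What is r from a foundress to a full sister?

0.75

Haplodiploid full sisters inherit their father's entire haploid genome identically (contributing 1/2) and on average half of their mother's contribution (1/2 · 1/2 = 1/4); r = 1/2 + 1/4 = 3/4.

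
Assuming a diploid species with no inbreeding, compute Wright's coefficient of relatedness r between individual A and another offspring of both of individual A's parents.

0.5

Each parent–offspring link contributes a factor of 1/2, and independent paths through distinct common ancestors add.
Full sibs share both parents — two paths of length 2: r = 2·(1/2)^2 = 1/2.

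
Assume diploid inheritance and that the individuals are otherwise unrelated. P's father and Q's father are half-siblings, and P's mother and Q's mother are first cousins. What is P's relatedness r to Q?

With two independent routes of shared ancestry, r is the sum of the two contributions.
P and Q are related in two ways: half first cousins through their fathers (r = 1/16) and second cousins through their mothers (r = 1/32).
r = 1/16 + 1/32 = 0.09375.

0.09375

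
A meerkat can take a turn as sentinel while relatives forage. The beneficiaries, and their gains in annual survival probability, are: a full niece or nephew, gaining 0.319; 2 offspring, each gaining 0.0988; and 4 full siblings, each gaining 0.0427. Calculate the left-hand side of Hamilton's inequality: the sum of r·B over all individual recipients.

r to a full niece or nephew = 0.25 (full aunt/uncle↔niece/nephew: two paths of length 3 through the shared grandparent pair: r = 2·(1/2)^3 = 1/4).
r to an offspring = 1/2 (one parent–offspring link: r = (1/2)^1 = 1/2).
r to a full sibling = 0.5 (full sibs share both parents — two paths of length 2: r = 2·(1/2)^2 = 1/2).
Summing one r·B term per recipient: 1·0.25·0.319 + 2·0.5·0.0988 + 4·0.5·0.0427 = 0.26395.

0.26395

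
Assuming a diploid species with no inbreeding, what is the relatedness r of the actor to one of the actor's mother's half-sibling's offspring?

Each parent–offspring link contributes a factor of 1/2, and independent paths through distinct common ancestors add.
Half first cousins share one grandparent — one path of length 4: r = (1/2)^4 = 1/16.

0.0625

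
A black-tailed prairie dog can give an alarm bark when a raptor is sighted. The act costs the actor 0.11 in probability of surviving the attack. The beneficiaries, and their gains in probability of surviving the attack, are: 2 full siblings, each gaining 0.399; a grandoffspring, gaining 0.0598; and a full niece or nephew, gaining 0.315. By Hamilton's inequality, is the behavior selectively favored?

Hamilton's rule: the trait is favored when the sum of r·B over every recipient exceeds the actor's cost C.
r to a full sibling = 1/2 (full sibs share both parents — two paths of length 2: r = 2·(1/2)^2 = 1/2).
r to a grandoffspring = 0.25 (two parent–offspring links: r = (1/2)^2 = 1/4).
r to a full niece or nephew = 1/4 (full aunt/uncle↔niece/nephew: two paths of length 3 through the shared grandparent pair: r = 2·(1/2)^3 = 1/4).
Summing one r·B term per recipient: 2·0.5·0.399 + 1·0.25·0.0598 + 1·0.25·0.315 = 0.4927.
0.4927 > 0.11: the indirect benefit exceeds the cost.

Yes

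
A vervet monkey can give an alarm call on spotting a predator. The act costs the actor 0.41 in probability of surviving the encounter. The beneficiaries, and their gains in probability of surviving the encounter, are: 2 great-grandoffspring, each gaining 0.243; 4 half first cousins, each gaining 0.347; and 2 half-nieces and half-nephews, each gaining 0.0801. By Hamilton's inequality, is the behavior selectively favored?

Hamilton's rule: the trait is favored when the sum of r·B over every recipient exceeds the actor's cost C.
r to a great-grandoffspring = 1/8 (three parent–offspring links: r = (1/2)^3 = 1/8).
r to a half first cousin = 1/16 (half first cousins share one grandparent — one path of length 4: r = (1/2)^4 = 1/16).
r to a half-niece or half-nephew = 1/8 (half-aunt/uncle↔niece/nephew: one path of length 3: r = (1/2)^3 = 1/8).
Summing one r·B term per recipient: 2·0.125·0.243 + 4·0.0625·0.347 + 2·0.125·0.0801 = 0.167525.
0.167525 < 0.41: the indirect benefit is less than the cost.

No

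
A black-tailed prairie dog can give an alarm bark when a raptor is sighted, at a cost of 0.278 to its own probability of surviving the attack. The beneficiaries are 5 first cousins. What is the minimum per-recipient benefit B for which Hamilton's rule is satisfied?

r to a first cousin = 1/8 (first cousins share one grandparent pair — two paths of length 4: r = 2·(1/2)^4 = 1/8).
Hamilton's rule with n recipients of equal r: n·r·B > C, so B > C/(n·r) = 0.278/(5·0.125) = 0.4448.

0.4448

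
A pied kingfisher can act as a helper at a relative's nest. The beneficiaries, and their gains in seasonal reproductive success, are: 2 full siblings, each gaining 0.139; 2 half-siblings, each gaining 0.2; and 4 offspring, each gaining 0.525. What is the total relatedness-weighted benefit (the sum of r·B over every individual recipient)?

1.289

r to a full sibling = 0.5 (full sibs share both parents — two paths of length 2: r = 2·(1/2)^2 = 1/2).
r to a half-sibling = 1/4 (half-sibs share one parent — one path of length 2: r = (1/2)^2 = 1/4).
r to an offspring = 1/2 (one parent–offspring link: r = (1/2)^1 = 1/2).
Summing one r·B term per recipient: 2·0.5·0.139 + 2·0.25·0.2 + 4·0.5·0.525 = 1.289.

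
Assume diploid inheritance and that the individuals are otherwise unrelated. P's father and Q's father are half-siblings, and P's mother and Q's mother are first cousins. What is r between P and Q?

With two independent routes of shared ancestry, r is the sum of the two contributions.
P and Q are related in two ways: half first cousins through their fathers (r = 1/16) and second cousins through their mothers (r = 1/32).
r = 1/16 + 1/32 = 3/32 = 0.09375.

0.09375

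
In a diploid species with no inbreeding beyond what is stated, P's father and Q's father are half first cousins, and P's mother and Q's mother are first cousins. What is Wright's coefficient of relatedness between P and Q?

Independent pedigree routes through distinct common ancestors add.
P and Q are related in two ways: half second cousins through their fathers (r = 1/64) and second cousins through their mothers (r = 1/32).
r = 1/64 + 1/32 = 3/64 = 0.046875.

0.046875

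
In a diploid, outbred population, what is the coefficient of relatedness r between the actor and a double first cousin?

Double first cousins share both grandparent pairs — four paths of length 4: r = 4·(1/2)^4 = 1/4.

0.25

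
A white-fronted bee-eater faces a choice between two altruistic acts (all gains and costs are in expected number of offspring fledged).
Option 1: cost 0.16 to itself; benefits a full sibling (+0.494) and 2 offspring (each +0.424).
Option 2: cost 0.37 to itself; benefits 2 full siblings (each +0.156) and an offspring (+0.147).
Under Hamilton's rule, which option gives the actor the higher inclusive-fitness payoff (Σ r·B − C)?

Option 1

Option 1: r to a full sibling = 0.5.
Option 1: r to an offspring = 0.5.
Option 1: Σ r·B − C = (1·0.5·0.494 + 2·0.5·0.424) − 0.16 = 0.511.
Option 2: r to a full sibling = 0.5.
Option 2: r to an offspring = 0.5.
Option 2: Σ r·B − C = (2·0.5·0.156 + 1·0.5·0.147) − 0.37 = -0.1405.
Option 1 has the higher net inclusive-fitness payoff.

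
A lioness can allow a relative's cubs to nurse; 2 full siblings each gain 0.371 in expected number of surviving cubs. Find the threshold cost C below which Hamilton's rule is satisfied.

0.371

r to a full sibling = 1/2 (full sibs share both parents — two paths of length 2: r = 2·(1/2)^2 = 1/2).
Hamilton's rule: n·r·B > C, so the trait is favored while C < n·r·B = 2·0.5·0.371 = 0.371.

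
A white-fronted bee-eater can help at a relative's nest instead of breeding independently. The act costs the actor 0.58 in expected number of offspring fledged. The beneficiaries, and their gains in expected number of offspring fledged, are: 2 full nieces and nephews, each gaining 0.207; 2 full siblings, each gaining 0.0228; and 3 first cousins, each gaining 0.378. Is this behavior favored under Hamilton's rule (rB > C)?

No

Hamilton's rule: the trait is favored when the sum of r·B over every recipient exceeds the actor's cost C.
r to a full niece or nephew = 0.25 (full aunt/uncle↔niece/nephew: two paths of length 3 through the shared grandparent pair: r = 2·(1/2)^3 = 1/4).
r to a full sibling = 1/2 (full sibs share both parents — two paths of length 2: r = 2·(1/2)^2 = 1/2).
r to a first cousin = 0.125 (first cousins share one grandparent pair — two paths of length 4: r = 2·(1/2)^4 = 1/8).
Summing one r·B term per recipient: 2·0.25·0.207 + 2·0.5·0.0228 + 3·0.125·0.378 = 0.26805.
0.26805 < 0.58: the indirect benefit is less than the cost.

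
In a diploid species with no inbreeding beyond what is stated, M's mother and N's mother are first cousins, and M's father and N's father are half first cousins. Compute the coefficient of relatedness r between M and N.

Relatedness sums over independent paths through distinct common ancestors.
M and N are related in two ways: second cousins through their mothers (r = 1/32) and half second cousins through their fathers (r = 1/64).
r = 1/32 + 1/64 = 3/64 = 0.046875.

0.046875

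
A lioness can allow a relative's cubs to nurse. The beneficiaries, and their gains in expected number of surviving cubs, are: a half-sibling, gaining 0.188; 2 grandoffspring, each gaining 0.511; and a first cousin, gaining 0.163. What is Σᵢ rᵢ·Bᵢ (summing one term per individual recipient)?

0.322875

r to a half-sibling = 1/4 (half-sibs share one parent — one path of length 2: r = (1/2)^2 = 1/4).
r to a grandoffspring = 0.25 (two parent–offspring links: r = (1/2)^2 = 1/4).
r to a first cousin = 0.125 (first cousins share one grandparent pair — two paths of length 4: r = 2·(1/2)^4 = 1/8).
Summing one r·B term per recipient: 1·0.25·0.188 + 2·0.25·0.511 + 1·0.125·0.163 = 0.322875.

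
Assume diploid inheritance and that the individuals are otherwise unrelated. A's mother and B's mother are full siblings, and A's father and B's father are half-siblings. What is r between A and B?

0.1875

Relatedness sums over independent paths through distinct common ancestors.
A and B are related in two ways: first cousins through their mothers (r = 1/8) and half first cousins through their fathers (r = 1/16).
r = 1/8 + 1/16 = 3/16 = 0.1875.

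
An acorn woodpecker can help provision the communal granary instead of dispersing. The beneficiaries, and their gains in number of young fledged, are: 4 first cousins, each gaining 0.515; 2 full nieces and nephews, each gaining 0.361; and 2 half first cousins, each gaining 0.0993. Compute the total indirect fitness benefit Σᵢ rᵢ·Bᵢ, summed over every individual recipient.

0.4504125

r to a first cousin = 0.125 (first cousins share one grandparent pair — two paths of length 4: r = 2·(1/2)^4 = 1/8).
r to a full niece or nephew = 0.25 (full aunt/uncle↔niece/nephew: two paths of length 3 through the shared grandparent pair: r = 2·(1/2)^3 = 1/4).
r to a half first cousin = 0.0625 (half first cousins share one grandparent — one path of length 4: r = (1/2)^4 = 1/16).
Summing one r·B term per recipient: 4·0.125·0.515 + 2·0.25·0.361 + 2·0.0625·0.0993 = 0.4504125.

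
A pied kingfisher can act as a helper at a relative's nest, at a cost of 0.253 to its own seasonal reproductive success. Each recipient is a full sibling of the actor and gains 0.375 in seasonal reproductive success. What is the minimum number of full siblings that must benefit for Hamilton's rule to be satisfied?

r to a full sibling = 0.5 (full sibs share both parents — two paths of length 2: r = 2·(1/2)^2 = 1/2).
Hamilton's rule: n·r·B > C  ⇒  n > C/(r·B) = 0.253/(0.5·0.375) = 1.349.
The smallest integer exceeding 1.349 is 2.

2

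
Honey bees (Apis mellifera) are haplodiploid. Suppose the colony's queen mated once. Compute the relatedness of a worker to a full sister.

Haplodiploid full sisters inherit their father's entire haploid genome identically (contributing 1/2) and on average half of their mother's contribution (1/2 · 1/2 = 1/4); r = 1/2 + 1/4 = 3/4.

0.75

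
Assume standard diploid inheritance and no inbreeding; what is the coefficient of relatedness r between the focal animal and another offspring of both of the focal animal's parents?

Each parent–offspring link contributes a factor of 1/2, and independent paths through distinct common ancestors add.
Full sibs share both parents — two paths of length 2: r = 2·(1/2)^2 = 1/2.

0.5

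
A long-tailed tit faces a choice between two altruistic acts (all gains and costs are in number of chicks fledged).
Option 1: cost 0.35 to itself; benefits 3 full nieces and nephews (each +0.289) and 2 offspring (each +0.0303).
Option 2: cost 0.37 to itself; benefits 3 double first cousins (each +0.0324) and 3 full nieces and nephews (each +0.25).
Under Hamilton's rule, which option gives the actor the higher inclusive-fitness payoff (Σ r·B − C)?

Option 1

Option 1: r to a full niece or nephew = 0.25.
Option 1: r to an offspring = 0.5.
Option 1: Σ r·B − C = (3·0.25·0.289 + 2·0.5·0.0303) − 0.35 = -0.10295.
Option 2: r to a double first cousin = 0.25.
Option 2: r to a full niece or nephew = 0.25.
Option 2: Σ r·B − C = (3·0.25·0.0324 + 3·0.25·0.25) − 0.37 = -0.1582.
Option 1 has the higher net inclusive-fitness payoff.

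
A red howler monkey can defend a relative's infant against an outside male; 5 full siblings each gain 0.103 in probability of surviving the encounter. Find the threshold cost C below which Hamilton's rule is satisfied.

r to a full sibling = 1/2 (full sibs share both parents — two paths of length 2: r = 2·(1/2)^2 = 1/2).
Hamilton's rule: n·r·B > C, so the trait is favored while C < n·r·B = 5·0.5·0.103 = 0.2575.

0.2575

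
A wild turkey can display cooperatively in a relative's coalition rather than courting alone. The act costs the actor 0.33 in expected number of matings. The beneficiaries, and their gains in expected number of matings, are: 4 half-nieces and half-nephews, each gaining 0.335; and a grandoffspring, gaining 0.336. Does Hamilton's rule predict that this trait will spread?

No

Hamilton's rule: the trait is favored when the sum of r·B over every recipient exceeds the actor's cost C.
r to a half-niece or half-nephew = 1/8 (half-aunt/uncle↔niece/nephew: one path of length 3: r = (1/2)^3 = 1/8).
r to a grandoffspring = 1/4 (two parent–offspring links: r = (1/2)^2 = 1/4).
Summing one r·B term per recipient: 4·0.125·0.335 + 1·0.25·0.336 = 0.2515.
0.2515 < 0.33: the indirect benefit is less than the cost.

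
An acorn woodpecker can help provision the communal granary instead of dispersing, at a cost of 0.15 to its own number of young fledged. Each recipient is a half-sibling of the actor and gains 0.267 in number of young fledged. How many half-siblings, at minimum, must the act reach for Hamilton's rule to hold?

3

r to a half-sibling = 0.25 (half-sibs share one parent — one path of length 2: r = (1/2)^2 = 1/4).
Hamilton's rule: n·r·B > C  ⇒  n > C/(r·B) = 0.15/(0.25·0.267) = 2.247.
The smallest integer exceeding 2.247 is 3.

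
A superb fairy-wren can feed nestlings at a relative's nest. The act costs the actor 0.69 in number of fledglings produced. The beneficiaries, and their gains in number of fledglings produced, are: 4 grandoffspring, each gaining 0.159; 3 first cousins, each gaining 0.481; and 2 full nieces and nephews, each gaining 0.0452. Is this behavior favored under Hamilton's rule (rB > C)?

Hamilton's rule: the trait is favored when the sum of r·B over every recipient exceeds the actor's cost C.
r to a grandoffspring = 0.25 (two parent–offspring links: r = (1/2)^2 = 1/4).
r to a first cousin = 0.125 (first cousins share one grandparent pair — two paths of length 4: r = 2·(1/2)^4 = 1/8).
r to a full niece or nephew = 1/4 (full aunt/uncle↔niece/nephew: two paths of length 3 through the shared grandparent pair: r = 2·(1/2)^3 = 1/4).
Summing one r·B term per recipient: 4·0.25·0.159 + 3·0.125·0.481 + 2·0.25·0.0452 = 0.361975.
0.361975 < 0.69: the indirect benefit is less than the cost.

No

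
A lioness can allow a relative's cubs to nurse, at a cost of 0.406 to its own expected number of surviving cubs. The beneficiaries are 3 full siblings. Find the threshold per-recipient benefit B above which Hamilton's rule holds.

0.2707

r to a full sibling = 1/2 (full sibs share both parents — two paths of length 2: r = 2·(1/2)^2 = 1/2).
Hamilton's rule with n recipients of equal r: n·r·B > C, so B > C/(n·r) = 0.406/(3·0.5) = 0.2707.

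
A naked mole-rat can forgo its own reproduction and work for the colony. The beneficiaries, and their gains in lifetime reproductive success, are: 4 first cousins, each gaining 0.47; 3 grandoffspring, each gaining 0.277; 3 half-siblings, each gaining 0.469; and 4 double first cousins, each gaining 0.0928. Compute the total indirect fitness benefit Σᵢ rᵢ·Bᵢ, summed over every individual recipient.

r to a first cousin = 1/8 (first cousins share one grandparent pair — two paths of length 4: r = 2·(1/2)^4 = 1/8).
r to a grandoffspring = 1/4 (two parent–offspring links: r = (1/2)^2 = 1/4).
r to a half-sibling = 1/4 (half-sibs share one parent — one path of length 2: r = (1/2)^2 = 1/4).
r to a double first cousin = 0.25 (double first cousins share both grandparent pairs — four paths of length 4: r = 4·(1/2)^4 = 1/4).
Summing one r·B term per recipient: 4·0.125·0.47 + 3·0.25·0.277 + 3·0.25·0.469 + 4·0.25·0.0928 = 0.8873.

0.8873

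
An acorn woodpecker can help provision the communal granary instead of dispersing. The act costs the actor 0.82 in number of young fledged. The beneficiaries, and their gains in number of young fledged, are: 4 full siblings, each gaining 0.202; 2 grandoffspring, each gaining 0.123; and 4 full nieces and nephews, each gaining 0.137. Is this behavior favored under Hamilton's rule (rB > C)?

Hamilton's rule: the trait is favored when the sum of r·B over every recipient exceeds the actor's cost C.
r to a full sibling = 1/2 (full sibs share both parents — two paths of length 2: r = 2·(1/2)^2 = 1/2).
r to a grandoffspring = 0.25 (two parent–offspring links: r = (1/2)^2 = 1/4).
r to a full niece or nephew = 1/4 (full aunt/uncle↔niece/nephew: two paths of length 3 through the shared grandparent pair: r = 2·(1/2)^3 = 1/4).
Summing one r·B term per recipient: 4·0.5·0.202 + 2·0.25·0.123 + 4·0.25·0.137 = 0.6025.
0.6025 < 0.82: the indirect benefit is less than the cost.

No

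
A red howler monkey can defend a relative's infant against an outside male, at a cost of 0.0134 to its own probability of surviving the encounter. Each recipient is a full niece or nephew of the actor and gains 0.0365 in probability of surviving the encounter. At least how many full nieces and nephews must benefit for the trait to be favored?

r to a full niece or nephew = 0.25 (full aunt/uncle↔niece/nephew: two paths of length 3 through the shared grandparent pair: r = 2·(1/2)^3 = 1/4).
Hamilton's rule: n·r·B > C  ⇒  n > C/(r·B) = 0.0134/(0.25·0.0365) = 1.468.
The smallest integer exceeding 1.468 is 2.

2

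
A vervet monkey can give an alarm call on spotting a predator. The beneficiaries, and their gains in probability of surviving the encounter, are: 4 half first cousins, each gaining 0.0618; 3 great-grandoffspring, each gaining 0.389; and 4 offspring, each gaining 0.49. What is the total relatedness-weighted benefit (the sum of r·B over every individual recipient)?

1.141325

r to a half first cousin = 0.0625 (half first cousins share one grandparent — one path of length 4: r = (1/2)^4 = 1/16).
r to a great-grandoffspring = 0.125 (three parent–offspring links: r = (1/2)^3 = 1/8).
r to an offspring = 0.5 (one parent–offspring link: r = (1/2)^1 = 1/2).
Summing one r·B term per recipient: 4·0.0625·0.0618 + 3·0.125·0.389 + 4·0.5·0.49 = 1.141325.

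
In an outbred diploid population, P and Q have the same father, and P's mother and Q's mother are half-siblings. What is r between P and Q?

Relatedness sums over independent paths through distinct common ancestors.
P and Q are related in two ways: half-sibs through their shared father (r = 1/4) and half first cousins through their mothers (r = 1/16).
r = 1/4 + 1/16 = 0.3125.

0.3125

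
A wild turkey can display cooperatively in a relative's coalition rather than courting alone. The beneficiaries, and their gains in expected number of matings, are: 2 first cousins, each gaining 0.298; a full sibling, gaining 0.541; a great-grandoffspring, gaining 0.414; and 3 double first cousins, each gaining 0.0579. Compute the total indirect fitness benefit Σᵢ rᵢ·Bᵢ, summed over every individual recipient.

0.440175

r to a first cousin = 0.125 (first cousins share one grandparent pair — two paths of length 4: r = 2·(1/2)^4 = 1/8).
r to a full sibling = 0.5 (full sibs share both parents — two paths of length 2: r = 2·(1/2)^2 = 1/2).
r to a great-grandoffspring = 1/8 (three parent–offspring links: r = (1/2)^3 = 1/8).
r to a double first cousin = 1/4 (double first cousins share both grandparent pairs — four paths of length 4: r = 4·(1/2)^4 = 1/4).
Summing one r·B term per recipient: 2·0.125·0.298 + 1·0.5·0.541 + 1·0.125·0.414 + 3·0.25·0.0579 = 0.440175.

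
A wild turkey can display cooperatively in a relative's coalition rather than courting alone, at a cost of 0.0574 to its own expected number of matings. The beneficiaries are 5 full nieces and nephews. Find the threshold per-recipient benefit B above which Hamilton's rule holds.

r to a full niece or nephew = 0.25 (full aunt/uncle↔niece/nephew: two paths of length 3 through the shared grandparent pair: r = 2·(1/2)^3 = 1/4).
Hamilton's rule with n recipients of equal r: n·r·B > C, so B > C/(n·r) = 0.0574/(5·0.25) = 0.0459.

0.0459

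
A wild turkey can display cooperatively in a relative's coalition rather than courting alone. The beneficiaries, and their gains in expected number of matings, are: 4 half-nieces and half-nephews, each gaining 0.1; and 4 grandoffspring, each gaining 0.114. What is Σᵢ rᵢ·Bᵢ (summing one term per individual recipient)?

0.164

r to a half-niece or half-nephew = 0.125 (half-aunt/uncle↔niece/nephew: one path of length 3: r = (1/2)^3 = 1/8).
r to a grandoffspring = 1/4 (two parent–offspring links: r = (1/2)^2 = 1/4).
Summing one r·B term per recipient: 4·0.125·0.1 + 4·0.25·0.114 = 0.164.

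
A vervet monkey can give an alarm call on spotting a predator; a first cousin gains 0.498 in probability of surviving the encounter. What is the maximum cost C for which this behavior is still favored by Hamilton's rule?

0.06225

r to a first cousin = 1/8 (first cousins share one grandparent pair — two paths of length 4: r = 2·(1/2)^4 = 1/8).
Hamilton's rule: n·r·B > C, so the trait is favored while C < n·r·B = 1·0.125·0.498 = 0.06225.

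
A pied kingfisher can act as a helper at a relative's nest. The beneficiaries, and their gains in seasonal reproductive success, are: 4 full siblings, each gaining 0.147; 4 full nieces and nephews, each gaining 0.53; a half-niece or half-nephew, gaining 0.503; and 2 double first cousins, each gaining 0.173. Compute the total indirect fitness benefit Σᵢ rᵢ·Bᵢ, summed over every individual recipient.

0.973375

r to a full sibling = 0.5 (full sibs share both parents — two paths of length 2: r = 2·(1/2)^2 = 1/2).
r to a full niece or nephew = 1/4 (full aunt/uncle↔niece/nephew: two paths of length 3 through the shared grandparent pair: r = 2·(1/2)^3 = 1/4).
r to a half-niece or half-nephew = 1/8 (half-aunt/uncle↔niece/nephew: one path of length 3: r = (1/2)^3 = 1/8).
r to a double first cousin = 1/4 (double first cousins share both grandparent pairs — four paths of length 4: r = 4·(1/2)^4 = 1/4).
Summing one r·B term per recipient: 4·0.5·0.147 + 4·0.25·0.53 + 1·0.125·0.503 + 2·0.25·0.173 = 0.973375.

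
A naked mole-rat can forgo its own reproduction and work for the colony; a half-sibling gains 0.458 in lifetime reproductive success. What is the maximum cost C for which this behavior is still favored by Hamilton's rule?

r to a half-sibling = 1/4 (half-sibs share one parent — one path of length 2: r = (1/2)^2 = 1/4).
Hamilton's rule: n·r·B > C, so the trait is favored while C < n·r·B = 1·0.25·0.458 = 0.1145.

0.1145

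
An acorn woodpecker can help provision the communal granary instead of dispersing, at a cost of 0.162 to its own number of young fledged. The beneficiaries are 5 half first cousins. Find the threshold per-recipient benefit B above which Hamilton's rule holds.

r to a half first cousin = 0.0625 (half first cousins share one grandparent — one path of length 4: r = (1/2)^4 = 1/16).
Hamilton's rule with n recipients of equal r: n·r·B > C, so B > C/(n·r) = 0.162/(5·0.0625) = 0.5184.

0.5184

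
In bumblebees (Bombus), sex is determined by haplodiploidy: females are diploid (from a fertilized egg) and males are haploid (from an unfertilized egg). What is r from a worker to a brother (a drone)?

0.25

Her haploid brother carries none of their father's genes and a random half of their mother's genome; that half matches the maternal half of her own genome with probability 1/2: r = 1/2 · 1/2 = 1/4.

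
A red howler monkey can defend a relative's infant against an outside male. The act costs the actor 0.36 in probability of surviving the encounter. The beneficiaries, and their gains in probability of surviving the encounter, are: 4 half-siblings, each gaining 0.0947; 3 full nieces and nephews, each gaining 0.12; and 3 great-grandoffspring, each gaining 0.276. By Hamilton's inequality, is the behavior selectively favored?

No

Hamilton's rule: the trait is favored when the sum of r·B over every recipient exceeds the actor's cost C.
r to a half-sibling = 0.25 (half-sibs share one parent — one path of length 2: r = (1/2)^2 = 1/4).
r to a full niece or nephew = 0.25 (full aunt/uncle↔niece/nephew: two paths of length 3 through the shared grandparent pair: r = 2·(1/2)^3 = 1/4).
r to a great-grandoffspring = 1/8 (three parent–offspring links: r = (1/2)^3 = 1/8).
Summing one r·B term per recipient: 4·0.25·0.0947 + 3·0.25·0.12 + 3·0.125·0.276 = 0.2882.
0.2882 < 0.36: the indirect benefit is less than the cost.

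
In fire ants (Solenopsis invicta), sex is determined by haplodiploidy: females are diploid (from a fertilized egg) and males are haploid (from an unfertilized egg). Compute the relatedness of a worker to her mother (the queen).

0.5

One meiotic link between diploid queen and diploid daughter: r = 1/2.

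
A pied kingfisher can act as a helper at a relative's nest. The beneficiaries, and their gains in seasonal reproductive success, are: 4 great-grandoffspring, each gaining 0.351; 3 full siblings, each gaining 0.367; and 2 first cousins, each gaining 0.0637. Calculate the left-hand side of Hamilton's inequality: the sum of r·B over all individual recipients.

0.741925

r to a great-grandoffspring = 0.125 (three parent–offspring links: r = (1/2)^3 = 1/8).
r to a full sibling = 0.5 (full sibs share both parents — two paths of length 2: r = 2·(1/2)^2 = 1/2).
r to a first cousin = 1/8 (first cousins share one grandparent pair — two paths of length 4: r = 2·(1/2)^4 = 1/8).
Summing one r·B term per recipient: 4·0.125·0.351 + 3·0.5·0.367 + 2·0.125·0.0637 = 0.741925.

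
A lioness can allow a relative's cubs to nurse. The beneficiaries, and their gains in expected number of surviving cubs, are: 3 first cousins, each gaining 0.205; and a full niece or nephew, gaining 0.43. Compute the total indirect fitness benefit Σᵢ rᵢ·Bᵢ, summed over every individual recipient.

r to a first cousin = 0.125 (first cousins share one grandparent pair — two paths of length 4: r = 2·(1/2)^4 = 1/8).
r to a full niece or nephew = 1/4 (full aunt/uncle↔niece/nephew: two paths of length 3 through the shared grandparent pair: r = 2·(1/2)^3 = 1/4).
Summing one r·B term per recipient: 3·0.125·0.205 + 1·0.25·0.43 = 0.184375.

0.184375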